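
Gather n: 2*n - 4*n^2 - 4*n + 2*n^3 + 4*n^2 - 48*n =2*n^3 - 50*n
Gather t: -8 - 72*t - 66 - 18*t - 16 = -90*t - 90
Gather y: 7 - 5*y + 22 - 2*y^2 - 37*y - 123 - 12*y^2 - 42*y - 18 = -14*y^2 - 84*y - 112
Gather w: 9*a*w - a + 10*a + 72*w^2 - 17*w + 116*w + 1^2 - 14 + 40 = 9*a + 72*w^2 + w*(9*a + 99) + 27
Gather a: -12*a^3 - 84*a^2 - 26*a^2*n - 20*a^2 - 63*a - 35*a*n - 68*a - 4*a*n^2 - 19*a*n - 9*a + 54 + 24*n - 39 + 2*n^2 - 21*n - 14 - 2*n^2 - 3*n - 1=-12*a^3 + a^2*(-26*n - 104) + a*(-4*n^2 - 54*n - 140)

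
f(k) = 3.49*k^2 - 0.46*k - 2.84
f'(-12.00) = -84.22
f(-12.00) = 505.24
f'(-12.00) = -84.22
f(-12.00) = 505.24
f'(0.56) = 3.45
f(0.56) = -2.00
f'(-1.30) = -9.53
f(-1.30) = 3.66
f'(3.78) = 25.92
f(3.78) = 45.29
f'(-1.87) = -13.51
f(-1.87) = 10.22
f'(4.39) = 30.18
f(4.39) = 62.40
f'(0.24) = 1.22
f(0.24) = -2.75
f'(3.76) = 25.78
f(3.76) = 44.77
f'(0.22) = 1.08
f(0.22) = -2.77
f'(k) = 6.98*k - 0.46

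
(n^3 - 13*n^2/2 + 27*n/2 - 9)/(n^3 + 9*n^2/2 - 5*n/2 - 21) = (2*n^2 - 9*n + 9)/(2*n^2 + 13*n + 21)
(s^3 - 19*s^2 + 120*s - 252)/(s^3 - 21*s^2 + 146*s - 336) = (s - 6)/(s - 8)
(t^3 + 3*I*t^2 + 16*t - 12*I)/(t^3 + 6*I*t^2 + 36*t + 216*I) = (t^2 - 3*I*t - 2)/(t^2 + 36)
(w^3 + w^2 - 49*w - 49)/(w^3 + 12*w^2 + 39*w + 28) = (w - 7)/(w + 4)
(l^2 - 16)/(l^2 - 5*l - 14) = (16 - l^2)/(-l^2 + 5*l + 14)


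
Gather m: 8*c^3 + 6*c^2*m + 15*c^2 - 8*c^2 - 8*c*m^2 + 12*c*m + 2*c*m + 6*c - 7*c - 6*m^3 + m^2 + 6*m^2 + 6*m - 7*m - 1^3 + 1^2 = 8*c^3 + 7*c^2 - c - 6*m^3 + m^2*(7 - 8*c) + m*(6*c^2 + 14*c - 1)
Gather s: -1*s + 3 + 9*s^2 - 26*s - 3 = 9*s^2 - 27*s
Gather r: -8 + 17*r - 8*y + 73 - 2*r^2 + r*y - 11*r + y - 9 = -2*r^2 + r*(y + 6) - 7*y + 56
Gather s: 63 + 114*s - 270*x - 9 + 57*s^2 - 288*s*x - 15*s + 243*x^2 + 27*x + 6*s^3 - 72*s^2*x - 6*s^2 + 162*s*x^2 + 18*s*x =6*s^3 + s^2*(51 - 72*x) + s*(162*x^2 - 270*x + 99) + 243*x^2 - 243*x + 54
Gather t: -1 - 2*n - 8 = -2*n - 9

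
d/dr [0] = 0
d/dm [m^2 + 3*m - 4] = 2*m + 3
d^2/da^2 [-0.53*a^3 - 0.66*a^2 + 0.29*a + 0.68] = -3.18*a - 1.32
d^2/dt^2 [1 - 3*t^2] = -6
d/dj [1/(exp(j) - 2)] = -exp(j)/(exp(j) - 2)^2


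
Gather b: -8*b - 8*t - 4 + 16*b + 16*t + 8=8*b + 8*t + 4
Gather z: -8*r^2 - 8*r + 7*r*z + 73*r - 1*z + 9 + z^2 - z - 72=-8*r^2 + 65*r + z^2 + z*(7*r - 2) - 63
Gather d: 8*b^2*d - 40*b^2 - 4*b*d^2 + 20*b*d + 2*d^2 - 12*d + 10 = -40*b^2 + d^2*(2 - 4*b) + d*(8*b^2 + 20*b - 12) + 10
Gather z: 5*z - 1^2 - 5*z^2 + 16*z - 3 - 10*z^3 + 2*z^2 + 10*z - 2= -10*z^3 - 3*z^2 + 31*z - 6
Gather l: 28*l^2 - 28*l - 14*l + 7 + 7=28*l^2 - 42*l + 14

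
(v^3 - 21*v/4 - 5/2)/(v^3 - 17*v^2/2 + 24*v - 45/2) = (v^2 + 5*v/2 + 1)/(v^2 - 6*v + 9)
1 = 1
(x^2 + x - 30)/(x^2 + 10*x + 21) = (x^2 + x - 30)/(x^2 + 10*x + 21)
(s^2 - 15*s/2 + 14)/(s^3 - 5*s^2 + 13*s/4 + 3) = 2*(2*s - 7)/(4*s^2 - 4*s - 3)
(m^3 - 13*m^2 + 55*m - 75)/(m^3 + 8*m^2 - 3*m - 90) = (m^2 - 10*m + 25)/(m^2 + 11*m + 30)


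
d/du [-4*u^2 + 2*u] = 2 - 8*u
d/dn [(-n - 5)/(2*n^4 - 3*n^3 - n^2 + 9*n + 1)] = (-2*n^4 + 3*n^3 + n^2 - 9*n + (n + 5)*(8*n^3 - 9*n^2 - 2*n + 9) - 1)/(2*n^4 - 3*n^3 - n^2 + 9*n + 1)^2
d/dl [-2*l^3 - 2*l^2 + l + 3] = -6*l^2 - 4*l + 1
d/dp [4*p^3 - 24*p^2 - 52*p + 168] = 12*p^2 - 48*p - 52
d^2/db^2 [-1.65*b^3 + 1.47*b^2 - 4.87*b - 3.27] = 2.94 - 9.9*b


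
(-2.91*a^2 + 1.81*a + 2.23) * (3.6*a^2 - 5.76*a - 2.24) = -10.476*a^4 + 23.2776*a^3 + 4.1208*a^2 - 16.8992*a - 4.9952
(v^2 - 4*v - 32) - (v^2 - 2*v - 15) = -2*v - 17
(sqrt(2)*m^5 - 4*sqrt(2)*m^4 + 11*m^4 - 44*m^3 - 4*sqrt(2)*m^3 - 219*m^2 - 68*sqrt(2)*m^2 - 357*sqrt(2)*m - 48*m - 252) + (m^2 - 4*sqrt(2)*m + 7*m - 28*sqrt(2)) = sqrt(2)*m^5 - 4*sqrt(2)*m^4 + 11*m^4 - 44*m^3 - 4*sqrt(2)*m^3 - 218*m^2 - 68*sqrt(2)*m^2 - 361*sqrt(2)*m - 41*m - 252 - 28*sqrt(2)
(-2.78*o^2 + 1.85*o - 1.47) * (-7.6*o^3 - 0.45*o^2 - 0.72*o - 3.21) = 21.128*o^5 - 12.809*o^4 + 12.3411*o^3 + 8.2533*o^2 - 4.8801*o + 4.7187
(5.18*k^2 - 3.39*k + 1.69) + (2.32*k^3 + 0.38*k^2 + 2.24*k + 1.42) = 2.32*k^3 + 5.56*k^2 - 1.15*k + 3.11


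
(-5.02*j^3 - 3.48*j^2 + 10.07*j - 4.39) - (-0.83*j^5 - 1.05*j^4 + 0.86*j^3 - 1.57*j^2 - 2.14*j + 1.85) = 0.83*j^5 + 1.05*j^4 - 5.88*j^3 - 1.91*j^2 + 12.21*j - 6.24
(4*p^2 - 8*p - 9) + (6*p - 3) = 4*p^2 - 2*p - 12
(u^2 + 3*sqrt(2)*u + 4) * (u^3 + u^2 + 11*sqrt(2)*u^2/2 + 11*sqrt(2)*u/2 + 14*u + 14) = u^5 + u^4 + 17*sqrt(2)*u^4/2 + 17*sqrt(2)*u^3/2 + 51*u^3 + 51*u^2 + 64*sqrt(2)*u^2 + 56*u + 64*sqrt(2)*u + 56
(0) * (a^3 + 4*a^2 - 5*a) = 0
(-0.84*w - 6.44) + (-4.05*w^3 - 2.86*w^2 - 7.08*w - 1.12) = -4.05*w^3 - 2.86*w^2 - 7.92*w - 7.56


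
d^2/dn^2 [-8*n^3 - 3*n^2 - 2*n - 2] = -48*n - 6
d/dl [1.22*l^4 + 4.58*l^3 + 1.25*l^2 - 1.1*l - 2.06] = 4.88*l^3 + 13.74*l^2 + 2.5*l - 1.1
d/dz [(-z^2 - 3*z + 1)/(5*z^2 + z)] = (14*z^2 - 10*z - 1)/(z^2*(25*z^2 + 10*z + 1))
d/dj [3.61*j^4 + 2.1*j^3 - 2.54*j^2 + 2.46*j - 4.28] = 14.44*j^3 + 6.3*j^2 - 5.08*j + 2.46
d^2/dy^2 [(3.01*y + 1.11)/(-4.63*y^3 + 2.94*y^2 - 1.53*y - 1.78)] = (-387.150414*y^5 - 39.7031760000001*y^4 + 232.363278*y^3 + 192.934218*y^2 - 9.66585599999998*y - 0.419634000000002)/(99.252847*y^9 - 189.073458*y^8 + 218.454975*y^7 - 35.899134*y^6 - 73.189071*y^5 + 101.166138*y^4 - 0.450122999999991*y^3 - 15.444882*y^2 + 14.542956*y + 5.639752)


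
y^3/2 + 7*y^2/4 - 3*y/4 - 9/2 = (y/2 + 1)*(y - 3/2)*(y + 3)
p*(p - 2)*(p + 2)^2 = p^4 + 2*p^3 - 4*p^2 - 8*p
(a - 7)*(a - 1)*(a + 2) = a^3 - 6*a^2 - 9*a + 14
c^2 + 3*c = c*(c + 3)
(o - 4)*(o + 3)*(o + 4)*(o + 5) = o^4 + 8*o^3 - o^2 - 128*o - 240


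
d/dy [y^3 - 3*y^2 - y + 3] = 3*y^2 - 6*y - 1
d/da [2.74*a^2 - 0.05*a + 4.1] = 5.48*a - 0.05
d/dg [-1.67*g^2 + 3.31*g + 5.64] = 3.31 - 3.34*g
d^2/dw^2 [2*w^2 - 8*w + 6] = 4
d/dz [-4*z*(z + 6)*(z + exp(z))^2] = 4*(z + exp(z))*(-2*z*(z + 6)*(exp(z) + 1) - z*(z + exp(z)) + (-z - 6)*(z + exp(z)))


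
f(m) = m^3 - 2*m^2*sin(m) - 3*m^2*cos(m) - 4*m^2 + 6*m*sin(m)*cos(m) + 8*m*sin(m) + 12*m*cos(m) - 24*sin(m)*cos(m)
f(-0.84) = 8.93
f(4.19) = 6.40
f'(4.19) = 34.04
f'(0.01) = -11.86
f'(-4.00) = 193.13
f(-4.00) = -89.94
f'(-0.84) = -2.58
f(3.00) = -16.22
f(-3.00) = -0.57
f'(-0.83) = -2.88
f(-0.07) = 0.87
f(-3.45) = -17.88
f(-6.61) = -598.45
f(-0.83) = 8.91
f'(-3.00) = 11.68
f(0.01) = -0.12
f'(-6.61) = -30.92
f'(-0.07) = -12.84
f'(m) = 3*m^2*sin(m) - 2*m^2*cos(m) + 3*m^2 - 6*m*sin(m)^2 - 16*m*sin(m) + 6*m*cos(m)^2 + 2*m*cos(m) - 8*m + 24*sin(m)^2 + 6*sin(m)*cos(m) + 8*sin(m) - 24*cos(m)^2 + 12*cos(m)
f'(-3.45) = 72.95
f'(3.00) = -5.43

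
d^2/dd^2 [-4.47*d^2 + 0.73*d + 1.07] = -8.94000000000000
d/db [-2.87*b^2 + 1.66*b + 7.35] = 1.66 - 5.74*b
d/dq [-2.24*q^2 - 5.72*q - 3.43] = -4.48*q - 5.72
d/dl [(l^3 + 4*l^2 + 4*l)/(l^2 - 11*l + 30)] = (l^4 - 22*l^3 + 42*l^2 + 240*l + 120)/(l^4 - 22*l^3 + 181*l^2 - 660*l + 900)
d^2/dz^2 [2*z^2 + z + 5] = 4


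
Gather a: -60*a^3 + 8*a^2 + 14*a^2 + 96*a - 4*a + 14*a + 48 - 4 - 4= -60*a^3 + 22*a^2 + 106*a + 40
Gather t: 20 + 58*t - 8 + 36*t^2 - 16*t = 36*t^2 + 42*t + 12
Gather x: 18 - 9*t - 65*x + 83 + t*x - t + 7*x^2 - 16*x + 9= -10*t + 7*x^2 + x*(t - 81) + 110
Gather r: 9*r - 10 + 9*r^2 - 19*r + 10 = 9*r^2 - 10*r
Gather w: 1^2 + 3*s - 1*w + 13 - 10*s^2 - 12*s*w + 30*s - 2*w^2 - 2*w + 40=-10*s^2 + 33*s - 2*w^2 + w*(-12*s - 3) + 54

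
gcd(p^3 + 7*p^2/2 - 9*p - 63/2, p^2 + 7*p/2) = p + 7/2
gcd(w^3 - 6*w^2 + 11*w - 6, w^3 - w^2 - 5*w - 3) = w - 3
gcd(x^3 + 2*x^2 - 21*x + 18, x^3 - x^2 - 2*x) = 1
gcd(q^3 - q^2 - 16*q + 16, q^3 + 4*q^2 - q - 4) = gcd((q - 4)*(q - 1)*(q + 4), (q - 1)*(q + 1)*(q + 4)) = q^2 + 3*q - 4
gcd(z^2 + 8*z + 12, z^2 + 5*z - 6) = z + 6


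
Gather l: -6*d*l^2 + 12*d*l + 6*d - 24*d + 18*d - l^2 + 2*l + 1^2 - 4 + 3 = l^2*(-6*d - 1) + l*(12*d + 2)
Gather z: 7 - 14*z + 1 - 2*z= 8 - 16*z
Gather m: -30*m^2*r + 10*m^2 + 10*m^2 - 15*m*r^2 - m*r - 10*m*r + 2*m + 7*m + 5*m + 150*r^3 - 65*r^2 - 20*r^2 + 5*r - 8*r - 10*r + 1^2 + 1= m^2*(20 - 30*r) + m*(-15*r^2 - 11*r + 14) + 150*r^3 - 85*r^2 - 13*r + 2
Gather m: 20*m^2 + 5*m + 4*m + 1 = 20*m^2 + 9*m + 1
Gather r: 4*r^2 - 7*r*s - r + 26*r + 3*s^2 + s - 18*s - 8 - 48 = 4*r^2 + r*(25 - 7*s) + 3*s^2 - 17*s - 56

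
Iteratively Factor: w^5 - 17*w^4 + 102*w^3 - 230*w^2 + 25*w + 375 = (w - 5)*(w^4 - 12*w^3 + 42*w^2 - 20*w - 75) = (w - 5)^2*(w^3 - 7*w^2 + 7*w + 15) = (w - 5)^2*(w + 1)*(w^2 - 8*w + 15) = (w - 5)^3*(w + 1)*(w - 3)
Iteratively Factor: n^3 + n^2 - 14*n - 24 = (n + 3)*(n^2 - 2*n - 8) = (n + 2)*(n + 3)*(n - 4)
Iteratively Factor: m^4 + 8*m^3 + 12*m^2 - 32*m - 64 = (m + 4)*(m^3 + 4*m^2 - 4*m - 16) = (m - 2)*(m + 4)*(m^2 + 6*m + 8) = (m - 2)*(m + 4)^2*(m + 2)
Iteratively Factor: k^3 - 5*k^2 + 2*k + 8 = (k + 1)*(k^2 - 6*k + 8) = (k - 4)*(k + 1)*(k - 2)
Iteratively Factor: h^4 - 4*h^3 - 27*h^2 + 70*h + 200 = (h - 5)*(h^3 + h^2 - 22*h - 40) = (h - 5)*(h + 2)*(h^2 - h - 20) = (h - 5)^2*(h + 2)*(h + 4)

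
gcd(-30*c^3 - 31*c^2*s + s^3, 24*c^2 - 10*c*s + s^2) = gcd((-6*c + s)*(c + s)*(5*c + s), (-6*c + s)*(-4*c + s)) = -6*c + s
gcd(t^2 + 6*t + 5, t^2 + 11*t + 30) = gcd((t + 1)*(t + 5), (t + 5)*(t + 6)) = t + 5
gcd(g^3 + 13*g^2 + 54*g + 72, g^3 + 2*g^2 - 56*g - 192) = g^2 + 10*g + 24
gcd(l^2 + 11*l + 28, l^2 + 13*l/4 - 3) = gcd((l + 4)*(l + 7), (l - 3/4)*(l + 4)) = l + 4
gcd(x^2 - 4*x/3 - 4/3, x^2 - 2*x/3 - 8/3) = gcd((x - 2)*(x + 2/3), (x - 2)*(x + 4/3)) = x - 2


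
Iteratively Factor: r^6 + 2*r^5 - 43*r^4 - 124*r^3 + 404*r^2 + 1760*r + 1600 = (r + 4)*(r^5 - 2*r^4 - 35*r^3 + 16*r^2 + 340*r + 400) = (r + 2)*(r + 4)*(r^4 - 4*r^3 - 27*r^2 + 70*r + 200) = (r - 5)*(r + 2)*(r + 4)*(r^3 + r^2 - 22*r - 40) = (r - 5)^2*(r + 2)*(r + 4)*(r^2 + 6*r + 8) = (r - 5)^2*(r + 2)^2*(r + 4)*(r + 4)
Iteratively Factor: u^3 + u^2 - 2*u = (u)*(u^2 + u - 2) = u*(u - 1)*(u + 2)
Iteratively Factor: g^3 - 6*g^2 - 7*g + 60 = (g + 3)*(g^2 - 9*g + 20) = (g - 5)*(g + 3)*(g - 4)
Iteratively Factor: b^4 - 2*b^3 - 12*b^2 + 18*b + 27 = (b - 3)*(b^3 + b^2 - 9*b - 9) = (b - 3)^2*(b^2 + 4*b + 3) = (b - 3)^2*(b + 3)*(b + 1)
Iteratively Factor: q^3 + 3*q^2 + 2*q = (q + 1)*(q^2 + 2*q) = (q + 1)*(q + 2)*(q)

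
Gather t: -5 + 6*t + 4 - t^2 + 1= -t^2 + 6*t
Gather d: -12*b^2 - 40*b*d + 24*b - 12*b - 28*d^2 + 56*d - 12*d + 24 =-12*b^2 + 12*b - 28*d^2 + d*(44 - 40*b) + 24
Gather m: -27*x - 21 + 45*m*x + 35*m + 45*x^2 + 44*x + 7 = m*(45*x + 35) + 45*x^2 + 17*x - 14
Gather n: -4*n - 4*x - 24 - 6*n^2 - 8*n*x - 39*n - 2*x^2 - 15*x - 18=-6*n^2 + n*(-8*x - 43) - 2*x^2 - 19*x - 42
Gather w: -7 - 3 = -10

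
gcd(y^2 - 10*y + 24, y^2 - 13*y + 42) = y - 6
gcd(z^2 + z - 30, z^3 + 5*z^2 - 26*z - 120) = z^2 + z - 30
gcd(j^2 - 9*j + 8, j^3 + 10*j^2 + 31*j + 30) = 1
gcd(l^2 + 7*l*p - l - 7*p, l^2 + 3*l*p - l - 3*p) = l - 1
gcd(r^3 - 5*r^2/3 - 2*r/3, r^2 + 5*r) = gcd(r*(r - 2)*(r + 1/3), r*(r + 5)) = r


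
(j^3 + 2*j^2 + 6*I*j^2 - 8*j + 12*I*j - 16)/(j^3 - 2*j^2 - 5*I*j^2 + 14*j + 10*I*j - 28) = (j^2 + j*(2 + 4*I) + 8*I)/(j^2 + j*(-2 - 7*I) + 14*I)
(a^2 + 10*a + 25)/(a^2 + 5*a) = (a + 5)/a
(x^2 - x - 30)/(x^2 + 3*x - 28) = (x^2 - x - 30)/(x^2 + 3*x - 28)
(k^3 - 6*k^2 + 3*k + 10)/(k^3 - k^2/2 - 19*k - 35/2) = 2*(k - 2)/(2*k + 7)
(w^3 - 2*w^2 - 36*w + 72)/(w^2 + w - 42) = (w^2 + 4*w - 12)/(w + 7)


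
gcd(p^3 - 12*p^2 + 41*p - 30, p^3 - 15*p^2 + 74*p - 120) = p^2 - 11*p + 30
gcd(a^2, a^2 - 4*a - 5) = 1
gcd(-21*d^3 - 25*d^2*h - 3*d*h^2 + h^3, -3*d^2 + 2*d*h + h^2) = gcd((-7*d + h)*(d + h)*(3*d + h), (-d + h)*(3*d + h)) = 3*d + h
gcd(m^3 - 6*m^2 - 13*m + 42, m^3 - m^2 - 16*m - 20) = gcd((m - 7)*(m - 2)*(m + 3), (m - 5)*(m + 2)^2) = 1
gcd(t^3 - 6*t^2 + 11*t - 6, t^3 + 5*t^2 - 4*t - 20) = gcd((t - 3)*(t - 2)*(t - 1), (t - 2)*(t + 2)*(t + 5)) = t - 2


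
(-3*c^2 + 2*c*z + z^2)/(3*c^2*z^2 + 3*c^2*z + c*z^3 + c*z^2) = (-c + z)/(c*z*(z + 1))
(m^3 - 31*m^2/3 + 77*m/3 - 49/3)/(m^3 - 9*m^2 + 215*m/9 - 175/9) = 3*(m^2 - 8*m + 7)/(3*m^2 - 20*m + 25)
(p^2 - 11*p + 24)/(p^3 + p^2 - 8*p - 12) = (p - 8)/(p^2 + 4*p + 4)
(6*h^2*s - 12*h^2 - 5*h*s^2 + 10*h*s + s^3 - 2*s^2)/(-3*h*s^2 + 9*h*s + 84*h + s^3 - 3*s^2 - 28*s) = (-2*h*s + 4*h + s^2 - 2*s)/(s^2 - 3*s - 28)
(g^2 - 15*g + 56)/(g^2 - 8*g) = (g - 7)/g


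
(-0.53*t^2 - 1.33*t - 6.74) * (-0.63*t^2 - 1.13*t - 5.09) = 0.3339*t^4 + 1.4368*t^3 + 8.4468*t^2 + 14.3859*t + 34.3066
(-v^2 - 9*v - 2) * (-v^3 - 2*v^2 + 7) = v^5 + 11*v^4 + 20*v^3 - 3*v^2 - 63*v - 14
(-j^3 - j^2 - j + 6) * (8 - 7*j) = 7*j^4 - j^3 - j^2 - 50*j + 48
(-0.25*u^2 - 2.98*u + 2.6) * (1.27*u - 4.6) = -0.3175*u^3 - 2.6346*u^2 + 17.01*u - 11.96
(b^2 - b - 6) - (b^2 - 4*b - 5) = 3*b - 1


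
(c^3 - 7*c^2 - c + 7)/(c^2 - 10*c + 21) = (c^2 - 1)/(c - 3)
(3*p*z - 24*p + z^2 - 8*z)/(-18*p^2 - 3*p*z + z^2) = (z - 8)/(-6*p + z)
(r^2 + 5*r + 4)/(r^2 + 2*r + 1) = (r + 4)/(r + 1)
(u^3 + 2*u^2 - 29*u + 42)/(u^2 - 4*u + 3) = (u^2 + 5*u - 14)/(u - 1)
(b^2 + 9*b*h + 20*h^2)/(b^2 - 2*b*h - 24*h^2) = (b + 5*h)/(b - 6*h)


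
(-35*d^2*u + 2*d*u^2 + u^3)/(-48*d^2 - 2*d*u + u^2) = u*(35*d^2 - 2*d*u - u^2)/(48*d^2 + 2*d*u - u^2)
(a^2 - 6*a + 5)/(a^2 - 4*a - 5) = (a - 1)/(a + 1)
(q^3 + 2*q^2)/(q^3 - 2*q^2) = (q + 2)/(q - 2)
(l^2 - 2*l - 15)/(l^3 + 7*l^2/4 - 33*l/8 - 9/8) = 8*(l - 5)/(8*l^2 - 10*l - 3)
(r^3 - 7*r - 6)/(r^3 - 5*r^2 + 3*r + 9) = (r + 2)/(r - 3)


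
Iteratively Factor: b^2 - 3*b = (b)*(b - 3)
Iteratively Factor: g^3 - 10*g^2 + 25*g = (g - 5)*(g^2 - 5*g) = (g - 5)^2*(g)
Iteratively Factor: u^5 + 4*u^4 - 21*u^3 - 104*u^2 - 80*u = (u)*(u^4 + 4*u^3 - 21*u^2 - 104*u - 80) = u*(u + 1)*(u^3 + 3*u^2 - 24*u - 80) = u*(u - 5)*(u + 1)*(u^2 + 8*u + 16) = u*(u - 5)*(u + 1)*(u + 4)*(u + 4)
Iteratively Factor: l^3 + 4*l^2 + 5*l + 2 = (l + 2)*(l^2 + 2*l + 1) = (l + 1)*(l + 2)*(l + 1)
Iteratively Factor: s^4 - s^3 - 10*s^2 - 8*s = (s + 2)*(s^3 - 3*s^2 - 4*s) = s*(s + 2)*(s^2 - 3*s - 4) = s*(s - 4)*(s + 2)*(s + 1)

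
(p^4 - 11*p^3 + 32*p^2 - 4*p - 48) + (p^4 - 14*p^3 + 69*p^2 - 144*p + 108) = 2*p^4 - 25*p^3 + 101*p^2 - 148*p + 60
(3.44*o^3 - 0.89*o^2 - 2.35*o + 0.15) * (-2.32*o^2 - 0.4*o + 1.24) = -7.9808*o^5 + 0.6888*o^4 + 10.0736*o^3 - 0.5116*o^2 - 2.974*o + 0.186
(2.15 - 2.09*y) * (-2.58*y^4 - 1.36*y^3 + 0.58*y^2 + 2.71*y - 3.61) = 5.3922*y^5 - 2.7046*y^4 - 4.1362*y^3 - 4.4169*y^2 + 13.3714*y - 7.7615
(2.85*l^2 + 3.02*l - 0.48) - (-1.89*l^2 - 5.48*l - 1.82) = 4.74*l^2 + 8.5*l + 1.34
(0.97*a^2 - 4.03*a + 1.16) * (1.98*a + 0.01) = 1.9206*a^3 - 7.9697*a^2 + 2.2565*a + 0.0116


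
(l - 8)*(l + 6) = l^2 - 2*l - 48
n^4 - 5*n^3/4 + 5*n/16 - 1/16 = (n - 1)*(n - 1/2)*(n - 1/4)*(n + 1/2)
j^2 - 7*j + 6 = (j - 6)*(j - 1)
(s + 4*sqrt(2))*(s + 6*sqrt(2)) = s^2 + 10*sqrt(2)*s + 48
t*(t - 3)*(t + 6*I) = t^3 - 3*t^2 + 6*I*t^2 - 18*I*t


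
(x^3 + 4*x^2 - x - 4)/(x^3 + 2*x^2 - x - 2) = (x + 4)/(x + 2)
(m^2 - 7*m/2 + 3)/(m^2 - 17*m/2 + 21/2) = (m - 2)/(m - 7)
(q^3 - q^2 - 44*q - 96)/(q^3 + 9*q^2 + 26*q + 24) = (q - 8)/(q + 2)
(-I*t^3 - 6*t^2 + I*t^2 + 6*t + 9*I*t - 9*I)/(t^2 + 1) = (-I*t^3 + t^2*(-6 + I) + t*(6 + 9*I) - 9*I)/(t^2 + 1)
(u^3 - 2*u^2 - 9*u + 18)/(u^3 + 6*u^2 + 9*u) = (u^2 - 5*u + 6)/(u*(u + 3))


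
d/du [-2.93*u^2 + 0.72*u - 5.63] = 0.72 - 5.86*u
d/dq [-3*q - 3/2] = -3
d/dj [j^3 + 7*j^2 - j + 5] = 3*j^2 + 14*j - 1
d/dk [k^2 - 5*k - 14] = 2*k - 5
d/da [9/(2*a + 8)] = -9/(2*(a + 4)^2)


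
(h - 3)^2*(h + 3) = h^3 - 3*h^2 - 9*h + 27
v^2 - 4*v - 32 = (v - 8)*(v + 4)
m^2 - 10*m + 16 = (m - 8)*(m - 2)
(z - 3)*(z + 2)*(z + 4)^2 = z^4 + 7*z^3 + 2*z^2 - 64*z - 96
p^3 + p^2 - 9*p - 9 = (p - 3)*(p + 1)*(p + 3)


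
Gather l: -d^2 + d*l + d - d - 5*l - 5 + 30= -d^2 + l*(d - 5) + 25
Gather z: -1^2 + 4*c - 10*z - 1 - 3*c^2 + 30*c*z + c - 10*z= -3*c^2 + 5*c + z*(30*c - 20) - 2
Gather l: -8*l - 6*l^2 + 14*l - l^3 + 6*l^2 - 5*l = -l^3 + l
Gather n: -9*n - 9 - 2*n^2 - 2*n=-2*n^2 - 11*n - 9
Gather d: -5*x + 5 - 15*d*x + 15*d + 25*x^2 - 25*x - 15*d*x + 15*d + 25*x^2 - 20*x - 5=d*(30 - 30*x) + 50*x^2 - 50*x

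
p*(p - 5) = p^2 - 5*p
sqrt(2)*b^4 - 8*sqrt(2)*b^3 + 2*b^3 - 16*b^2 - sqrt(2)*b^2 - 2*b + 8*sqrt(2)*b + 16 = (b - 8)*(b - 1)*(b + sqrt(2))*(sqrt(2)*b + sqrt(2))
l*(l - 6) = l^2 - 6*l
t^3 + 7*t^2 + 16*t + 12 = (t + 2)^2*(t + 3)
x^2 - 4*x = x*(x - 4)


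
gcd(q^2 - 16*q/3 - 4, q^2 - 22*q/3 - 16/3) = q + 2/3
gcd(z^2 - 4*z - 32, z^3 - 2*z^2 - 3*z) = 1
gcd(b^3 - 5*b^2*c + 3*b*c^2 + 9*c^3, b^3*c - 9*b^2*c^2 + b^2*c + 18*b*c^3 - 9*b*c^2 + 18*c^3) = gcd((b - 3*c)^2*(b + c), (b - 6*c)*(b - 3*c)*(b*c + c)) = b - 3*c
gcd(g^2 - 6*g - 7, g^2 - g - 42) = g - 7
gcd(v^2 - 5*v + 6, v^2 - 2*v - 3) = v - 3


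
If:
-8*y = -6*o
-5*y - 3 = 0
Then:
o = -4/5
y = -3/5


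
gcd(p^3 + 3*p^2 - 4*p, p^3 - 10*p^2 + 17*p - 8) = p - 1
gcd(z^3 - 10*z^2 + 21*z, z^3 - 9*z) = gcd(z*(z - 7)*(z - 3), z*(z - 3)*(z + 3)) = z^2 - 3*z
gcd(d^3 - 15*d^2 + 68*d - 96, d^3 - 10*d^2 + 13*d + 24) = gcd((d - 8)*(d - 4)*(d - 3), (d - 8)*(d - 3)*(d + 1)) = d^2 - 11*d + 24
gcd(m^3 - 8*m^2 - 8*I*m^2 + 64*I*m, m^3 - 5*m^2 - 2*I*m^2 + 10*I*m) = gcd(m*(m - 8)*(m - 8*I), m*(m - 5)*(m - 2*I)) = m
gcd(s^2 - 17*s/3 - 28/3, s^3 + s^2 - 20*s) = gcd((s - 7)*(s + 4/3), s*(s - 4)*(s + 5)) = 1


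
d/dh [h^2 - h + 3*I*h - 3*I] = 2*h - 1 + 3*I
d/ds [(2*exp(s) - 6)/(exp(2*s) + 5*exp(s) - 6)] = 2*(-(exp(s) - 3)*(2*exp(s) + 5) + exp(2*s) + 5*exp(s) - 6)*exp(s)/(exp(2*s) + 5*exp(s) - 6)^2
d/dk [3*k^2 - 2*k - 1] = 6*k - 2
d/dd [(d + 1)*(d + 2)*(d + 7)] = 3*d^2 + 20*d + 23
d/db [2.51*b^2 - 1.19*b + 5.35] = 5.02*b - 1.19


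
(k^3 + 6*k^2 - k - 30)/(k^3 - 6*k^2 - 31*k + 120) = (k^2 + k - 6)/(k^2 - 11*k + 24)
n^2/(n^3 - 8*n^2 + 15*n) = n/(n^2 - 8*n + 15)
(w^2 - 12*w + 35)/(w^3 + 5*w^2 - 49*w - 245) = (w - 5)/(w^2 + 12*w + 35)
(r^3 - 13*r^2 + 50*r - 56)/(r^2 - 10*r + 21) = (r^2 - 6*r + 8)/(r - 3)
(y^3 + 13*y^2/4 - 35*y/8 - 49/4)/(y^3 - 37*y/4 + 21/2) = (4*y + 7)/(2*(2*y - 3))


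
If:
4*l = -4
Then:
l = -1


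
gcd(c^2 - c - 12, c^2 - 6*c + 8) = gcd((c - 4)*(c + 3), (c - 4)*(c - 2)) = c - 4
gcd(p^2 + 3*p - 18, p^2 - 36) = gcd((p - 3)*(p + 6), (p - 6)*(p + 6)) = p + 6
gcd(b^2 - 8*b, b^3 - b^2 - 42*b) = b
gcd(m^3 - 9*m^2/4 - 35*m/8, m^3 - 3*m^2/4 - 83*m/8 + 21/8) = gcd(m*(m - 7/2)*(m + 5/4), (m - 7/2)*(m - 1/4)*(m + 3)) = m - 7/2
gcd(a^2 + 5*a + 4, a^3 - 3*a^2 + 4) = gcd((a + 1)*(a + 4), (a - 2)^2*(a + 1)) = a + 1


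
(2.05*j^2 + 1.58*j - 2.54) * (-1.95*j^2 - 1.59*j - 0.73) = -3.9975*j^4 - 6.3405*j^3 + 0.9443*j^2 + 2.8852*j + 1.8542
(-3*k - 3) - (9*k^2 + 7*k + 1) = -9*k^2 - 10*k - 4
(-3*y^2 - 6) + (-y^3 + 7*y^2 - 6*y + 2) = -y^3 + 4*y^2 - 6*y - 4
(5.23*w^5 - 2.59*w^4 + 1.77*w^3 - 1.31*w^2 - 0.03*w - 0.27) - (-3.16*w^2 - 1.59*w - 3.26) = 5.23*w^5 - 2.59*w^4 + 1.77*w^3 + 1.85*w^2 + 1.56*w + 2.99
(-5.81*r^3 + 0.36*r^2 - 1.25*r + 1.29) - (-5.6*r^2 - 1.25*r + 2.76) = -5.81*r^3 + 5.96*r^2 - 1.47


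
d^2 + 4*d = d*(d + 4)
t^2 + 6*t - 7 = (t - 1)*(t + 7)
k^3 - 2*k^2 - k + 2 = (k - 2)*(k - 1)*(k + 1)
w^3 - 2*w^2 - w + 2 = (w - 2)*(w - 1)*(w + 1)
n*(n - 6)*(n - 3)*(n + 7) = n^4 - 2*n^3 - 45*n^2 + 126*n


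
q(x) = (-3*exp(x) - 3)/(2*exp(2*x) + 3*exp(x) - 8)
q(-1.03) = 0.61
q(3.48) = -0.05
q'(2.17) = 0.18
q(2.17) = -0.17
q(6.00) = 0.00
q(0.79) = -1.16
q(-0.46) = 0.92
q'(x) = (-3*exp(x) - 3)*(-4*exp(2*x) - 3*exp(x))/(2*exp(2*x) + 3*exp(x) - 8)^2 - 3*exp(x)/(2*exp(2*x) + 3*exp(x) - 8)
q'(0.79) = 2.82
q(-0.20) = 1.30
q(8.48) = -0.00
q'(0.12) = 14.18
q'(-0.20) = 2.17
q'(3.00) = 0.07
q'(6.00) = 0.00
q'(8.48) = 0.00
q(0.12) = 3.08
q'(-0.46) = 0.96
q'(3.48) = 0.05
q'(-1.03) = 0.30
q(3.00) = -0.07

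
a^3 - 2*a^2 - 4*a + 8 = (a - 2)^2*(a + 2)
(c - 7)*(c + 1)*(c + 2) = c^3 - 4*c^2 - 19*c - 14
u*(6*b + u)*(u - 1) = 6*b*u^2 - 6*b*u + u^3 - u^2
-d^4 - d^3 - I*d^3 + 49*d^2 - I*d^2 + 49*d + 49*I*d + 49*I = (d - 7)*(d + 7)*(-I*d + 1)*(-I*d - I)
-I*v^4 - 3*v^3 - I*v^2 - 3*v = v*(v - 3*I)*(v - I)*(-I*v + 1)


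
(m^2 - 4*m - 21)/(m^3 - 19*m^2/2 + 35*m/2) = 2*(m + 3)/(m*(2*m - 5))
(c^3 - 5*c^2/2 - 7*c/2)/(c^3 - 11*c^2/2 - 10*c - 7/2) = c*(2*c - 7)/(2*c^2 - 13*c - 7)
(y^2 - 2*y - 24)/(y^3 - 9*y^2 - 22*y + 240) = (y + 4)/(y^2 - 3*y - 40)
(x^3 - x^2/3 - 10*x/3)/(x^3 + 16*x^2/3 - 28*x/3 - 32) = x*(3*x^2 - x - 10)/(3*x^3 + 16*x^2 - 28*x - 96)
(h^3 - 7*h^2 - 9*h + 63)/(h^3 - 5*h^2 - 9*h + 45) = (h - 7)/(h - 5)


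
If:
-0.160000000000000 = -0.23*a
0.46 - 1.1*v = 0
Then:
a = 0.70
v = 0.42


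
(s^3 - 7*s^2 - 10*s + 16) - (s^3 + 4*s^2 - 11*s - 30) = -11*s^2 + s + 46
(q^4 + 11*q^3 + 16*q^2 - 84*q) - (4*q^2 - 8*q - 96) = q^4 + 11*q^3 + 12*q^2 - 76*q + 96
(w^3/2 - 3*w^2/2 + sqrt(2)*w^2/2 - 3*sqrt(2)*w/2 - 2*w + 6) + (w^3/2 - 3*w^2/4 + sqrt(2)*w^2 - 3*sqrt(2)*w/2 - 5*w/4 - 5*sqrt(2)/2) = w^3 - 9*w^2/4 + 3*sqrt(2)*w^2/2 - 3*sqrt(2)*w - 13*w/4 - 5*sqrt(2)/2 + 6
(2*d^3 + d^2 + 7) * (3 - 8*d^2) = -16*d^5 - 8*d^4 + 6*d^3 - 53*d^2 + 21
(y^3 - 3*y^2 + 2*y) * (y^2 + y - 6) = y^5 - 2*y^4 - 7*y^3 + 20*y^2 - 12*y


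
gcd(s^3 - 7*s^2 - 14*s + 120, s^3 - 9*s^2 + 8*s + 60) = s^2 - 11*s + 30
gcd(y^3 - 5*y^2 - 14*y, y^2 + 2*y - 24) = 1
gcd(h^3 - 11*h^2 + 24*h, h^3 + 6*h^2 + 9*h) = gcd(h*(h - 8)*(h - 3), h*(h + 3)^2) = h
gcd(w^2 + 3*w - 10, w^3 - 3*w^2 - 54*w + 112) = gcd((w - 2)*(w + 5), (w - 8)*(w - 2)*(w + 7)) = w - 2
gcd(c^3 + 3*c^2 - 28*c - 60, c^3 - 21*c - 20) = c - 5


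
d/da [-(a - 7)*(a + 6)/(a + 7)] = (-a^2 - 14*a - 35)/(a^2 + 14*a + 49)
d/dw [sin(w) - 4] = cos(w)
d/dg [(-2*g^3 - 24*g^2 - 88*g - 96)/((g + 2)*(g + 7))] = 2*(-g^2 - 14*g - 46)/(g^2 + 14*g + 49)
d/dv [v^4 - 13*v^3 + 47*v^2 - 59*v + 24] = 4*v^3 - 39*v^2 + 94*v - 59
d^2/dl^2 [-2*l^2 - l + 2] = -4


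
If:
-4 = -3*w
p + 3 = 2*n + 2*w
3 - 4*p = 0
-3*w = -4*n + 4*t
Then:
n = 13/24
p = 3/4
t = -11/24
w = 4/3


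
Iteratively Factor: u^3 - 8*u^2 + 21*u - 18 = (u - 3)*(u^2 - 5*u + 6) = (u - 3)^2*(u - 2)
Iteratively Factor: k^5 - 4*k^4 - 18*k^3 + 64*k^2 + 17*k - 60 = (k + 1)*(k^4 - 5*k^3 - 13*k^2 + 77*k - 60) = (k - 5)*(k + 1)*(k^3 - 13*k + 12) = (k - 5)*(k - 1)*(k + 1)*(k^2 + k - 12) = (k - 5)*(k - 1)*(k + 1)*(k + 4)*(k - 3)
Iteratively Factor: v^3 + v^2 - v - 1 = (v + 1)*(v^2 - 1) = (v + 1)^2*(v - 1)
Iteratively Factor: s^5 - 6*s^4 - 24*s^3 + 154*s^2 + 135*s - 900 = (s + 4)*(s^4 - 10*s^3 + 16*s^2 + 90*s - 225) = (s - 5)*(s + 4)*(s^3 - 5*s^2 - 9*s + 45) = (s - 5)^2*(s + 4)*(s^2 - 9) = (s - 5)^2*(s + 3)*(s + 4)*(s - 3)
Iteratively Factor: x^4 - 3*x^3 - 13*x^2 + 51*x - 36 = (x + 4)*(x^3 - 7*x^2 + 15*x - 9) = (x - 1)*(x + 4)*(x^2 - 6*x + 9) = (x - 3)*(x - 1)*(x + 4)*(x - 3)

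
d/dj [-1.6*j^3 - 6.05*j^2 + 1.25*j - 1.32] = -4.8*j^2 - 12.1*j + 1.25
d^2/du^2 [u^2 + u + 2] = 2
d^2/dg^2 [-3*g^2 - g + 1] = -6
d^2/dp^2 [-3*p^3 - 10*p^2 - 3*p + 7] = -18*p - 20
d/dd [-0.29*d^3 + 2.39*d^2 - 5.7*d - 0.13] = -0.87*d^2 + 4.78*d - 5.7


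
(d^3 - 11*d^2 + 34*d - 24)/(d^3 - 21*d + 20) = (d - 6)/(d + 5)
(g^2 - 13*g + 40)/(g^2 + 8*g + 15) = (g^2 - 13*g + 40)/(g^2 + 8*g + 15)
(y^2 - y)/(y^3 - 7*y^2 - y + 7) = y/(y^2 - 6*y - 7)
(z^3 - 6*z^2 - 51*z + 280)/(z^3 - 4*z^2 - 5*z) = (z^2 - z - 56)/(z*(z + 1))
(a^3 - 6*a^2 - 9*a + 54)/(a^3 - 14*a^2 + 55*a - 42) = (a^2 - 9)/(a^2 - 8*a + 7)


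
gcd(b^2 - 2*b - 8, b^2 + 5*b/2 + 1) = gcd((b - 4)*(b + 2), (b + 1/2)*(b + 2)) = b + 2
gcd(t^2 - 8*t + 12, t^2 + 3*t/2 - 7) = t - 2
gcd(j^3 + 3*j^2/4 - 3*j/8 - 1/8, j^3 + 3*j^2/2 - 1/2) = j^2 + j/2 - 1/2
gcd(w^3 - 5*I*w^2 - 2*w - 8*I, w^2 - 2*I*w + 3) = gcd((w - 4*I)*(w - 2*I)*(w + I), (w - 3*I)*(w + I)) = w + I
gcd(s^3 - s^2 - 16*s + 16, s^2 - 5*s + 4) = s^2 - 5*s + 4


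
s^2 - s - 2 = (s - 2)*(s + 1)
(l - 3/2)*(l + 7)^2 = l^3 + 25*l^2/2 + 28*l - 147/2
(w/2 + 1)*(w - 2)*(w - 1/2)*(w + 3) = w^4/2 + 5*w^3/4 - 11*w^2/4 - 5*w + 3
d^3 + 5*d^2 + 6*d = d*(d + 2)*(d + 3)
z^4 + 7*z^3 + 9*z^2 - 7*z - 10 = (z - 1)*(z + 1)*(z + 2)*(z + 5)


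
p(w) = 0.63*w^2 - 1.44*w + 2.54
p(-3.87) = 17.55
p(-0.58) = 3.59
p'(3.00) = 2.34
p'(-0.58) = -2.17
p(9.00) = 40.61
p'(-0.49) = -2.06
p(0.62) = 1.89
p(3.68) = 5.77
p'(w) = 1.26*w - 1.44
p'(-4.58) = -7.21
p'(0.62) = -0.66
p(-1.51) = 6.15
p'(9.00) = 9.90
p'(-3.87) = -6.32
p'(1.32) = 0.22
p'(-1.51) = -3.34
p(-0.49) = 3.40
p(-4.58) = 22.35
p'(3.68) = 3.20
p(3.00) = 3.89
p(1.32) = 1.74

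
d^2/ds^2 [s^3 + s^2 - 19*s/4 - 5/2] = 6*s + 2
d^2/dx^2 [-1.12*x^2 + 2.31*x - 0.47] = -2.24000000000000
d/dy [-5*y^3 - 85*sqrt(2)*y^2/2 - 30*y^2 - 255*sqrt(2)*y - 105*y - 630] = -15*y^2 - 85*sqrt(2)*y - 60*y - 255*sqrt(2) - 105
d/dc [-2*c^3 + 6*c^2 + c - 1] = -6*c^2 + 12*c + 1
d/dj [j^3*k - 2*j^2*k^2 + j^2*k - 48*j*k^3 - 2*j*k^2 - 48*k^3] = k*(3*j^2 - 4*j*k + 2*j - 48*k^2 - 2*k)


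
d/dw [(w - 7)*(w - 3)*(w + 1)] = 3*w^2 - 18*w + 11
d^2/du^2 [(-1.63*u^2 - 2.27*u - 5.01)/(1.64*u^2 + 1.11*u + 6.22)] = (-6.27627999999999*u^3 + 18.914448*u^2 + 84.213672*u - 4.912742)/(4.410944*u^6 + 8.956368*u^5 + 56.249868*u^4 + 69.304959*u^3 + 213.337914*u^2 + 128.832372*u + 240.641848)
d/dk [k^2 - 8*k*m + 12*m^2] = 2*k - 8*m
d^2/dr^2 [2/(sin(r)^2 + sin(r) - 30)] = 2*(-4*sin(r)^4 - 3*sin(r)^3 - 115*sin(r)^2 - 24*sin(r) + 62)/(sin(r)^2 + sin(r) - 30)^3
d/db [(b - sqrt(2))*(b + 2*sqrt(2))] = 2*b + sqrt(2)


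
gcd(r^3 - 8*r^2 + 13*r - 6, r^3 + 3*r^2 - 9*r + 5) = r^2 - 2*r + 1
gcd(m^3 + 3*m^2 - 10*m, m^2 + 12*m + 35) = m + 5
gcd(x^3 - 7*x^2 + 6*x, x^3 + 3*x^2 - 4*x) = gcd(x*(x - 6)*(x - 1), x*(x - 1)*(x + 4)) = x^2 - x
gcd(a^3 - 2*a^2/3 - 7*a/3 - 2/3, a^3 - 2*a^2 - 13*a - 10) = a + 1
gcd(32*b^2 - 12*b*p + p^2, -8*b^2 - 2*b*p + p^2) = -4*b + p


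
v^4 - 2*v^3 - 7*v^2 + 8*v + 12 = (v - 3)*(v - 2)*(v + 1)*(v + 2)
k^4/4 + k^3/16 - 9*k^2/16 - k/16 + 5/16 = (k/4 + 1/4)*(k - 1)^2*(k + 5/4)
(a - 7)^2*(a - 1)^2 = a^4 - 16*a^3 + 78*a^2 - 112*a + 49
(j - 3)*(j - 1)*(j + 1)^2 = j^4 - 2*j^3 - 4*j^2 + 2*j + 3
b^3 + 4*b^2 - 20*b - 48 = (b - 4)*(b + 2)*(b + 6)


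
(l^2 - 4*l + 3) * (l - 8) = l^3 - 12*l^2 + 35*l - 24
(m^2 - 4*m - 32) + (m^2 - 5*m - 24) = 2*m^2 - 9*m - 56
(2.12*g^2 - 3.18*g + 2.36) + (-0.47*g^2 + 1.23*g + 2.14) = 1.65*g^2 - 1.95*g + 4.5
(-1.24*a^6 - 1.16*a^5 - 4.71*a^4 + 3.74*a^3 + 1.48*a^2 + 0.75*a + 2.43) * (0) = 0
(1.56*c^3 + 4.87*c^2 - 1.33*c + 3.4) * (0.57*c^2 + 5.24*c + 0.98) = 0.8892*c^5 + 10.9503*c^4 + 26.2895*c^3 - 0.258600000000001*c^2 + 16.5126*c + 3.332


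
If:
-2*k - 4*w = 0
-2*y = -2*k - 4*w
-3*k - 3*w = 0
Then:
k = 0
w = 0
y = 0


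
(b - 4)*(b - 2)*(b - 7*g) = b^3 - 7*b^2*g - 6*b^2 + 42*b*g + 8*b - 56*g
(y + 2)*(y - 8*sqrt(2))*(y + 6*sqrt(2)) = y^3 - 2*sqrt(2)*y^2 + 2*y^2 - 96*y - 4*sqrt(2)*y - 192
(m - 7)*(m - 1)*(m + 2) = m^3 - 6*m^2 - 9*m + 14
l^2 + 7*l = l*(l + 7)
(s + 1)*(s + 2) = s^2 + 3*s + 2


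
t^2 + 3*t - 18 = (t - 3)*(t + 6)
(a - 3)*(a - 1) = a^2 - 4*a + 3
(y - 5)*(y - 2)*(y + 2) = y^3 - 5*y^2 - 4*y + 20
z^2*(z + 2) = z^3 + 2*z^2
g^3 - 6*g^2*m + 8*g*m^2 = g*(g - 4*m)*(g - 2*m)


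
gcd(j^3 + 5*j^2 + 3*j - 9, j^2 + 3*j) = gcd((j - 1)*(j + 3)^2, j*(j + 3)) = j + 3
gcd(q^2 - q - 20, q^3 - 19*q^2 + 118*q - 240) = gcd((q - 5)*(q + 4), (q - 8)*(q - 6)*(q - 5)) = q - 5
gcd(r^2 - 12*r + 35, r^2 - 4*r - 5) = r - 5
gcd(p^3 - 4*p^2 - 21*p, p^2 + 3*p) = p^2 + 3*p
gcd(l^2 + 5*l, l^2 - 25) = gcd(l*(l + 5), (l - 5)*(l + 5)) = l + 5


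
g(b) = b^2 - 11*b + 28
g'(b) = 2*b - 11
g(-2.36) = 59.53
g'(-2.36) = -15.72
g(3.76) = 0.78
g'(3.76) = -3.48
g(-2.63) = 63.85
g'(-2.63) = -16.26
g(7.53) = 1.87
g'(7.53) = 4.06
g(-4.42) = 96.16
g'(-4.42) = -19.84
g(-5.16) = 111.39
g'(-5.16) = -21.32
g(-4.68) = 101.38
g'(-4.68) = -20.36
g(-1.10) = 41.31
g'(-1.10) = -13.20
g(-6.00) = 130.00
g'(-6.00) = -23.00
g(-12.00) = 304.00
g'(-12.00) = -35.00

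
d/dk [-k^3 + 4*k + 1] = 4 - 3*k^2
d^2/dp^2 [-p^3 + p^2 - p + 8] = 2 - 6*p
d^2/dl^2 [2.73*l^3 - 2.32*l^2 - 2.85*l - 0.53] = 16.38*l - 4.64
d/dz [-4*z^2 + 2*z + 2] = 2 - 8*z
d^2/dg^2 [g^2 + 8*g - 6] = 2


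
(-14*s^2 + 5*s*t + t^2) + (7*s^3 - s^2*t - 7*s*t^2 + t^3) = 7*s^3 - s^2*t - 14*s^2 - 7*s*t^2 + 5*s*t + t^3 + t^2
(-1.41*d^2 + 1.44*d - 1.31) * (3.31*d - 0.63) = -4.6671*d^3 + 5.6547*d^2 - 5.2433*d + 0.8253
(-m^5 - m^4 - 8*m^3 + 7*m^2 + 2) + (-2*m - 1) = -m^5 - m^4 - 8*m^3 + 7*m^2 - 2*m + 1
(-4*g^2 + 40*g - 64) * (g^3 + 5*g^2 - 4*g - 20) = -4*g^5 + 20*g^4 + 152*g^3 - 400*g^2 - 544*g + 1280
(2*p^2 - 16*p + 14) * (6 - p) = -2*p^3 + 28*p^2 - 110*p + 84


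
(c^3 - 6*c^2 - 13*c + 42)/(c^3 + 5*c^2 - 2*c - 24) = (c - 7)/(c + 4)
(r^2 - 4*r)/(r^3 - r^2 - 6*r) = (4 - r)/(-r^2 + r + 6)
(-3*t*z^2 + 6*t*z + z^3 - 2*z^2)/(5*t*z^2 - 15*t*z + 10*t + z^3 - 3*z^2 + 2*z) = z*(-3*t + z)/(5*t*z - 5*t + z^2 - z)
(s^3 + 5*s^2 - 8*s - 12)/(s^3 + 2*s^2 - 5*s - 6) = (s + 6)/(s + 3)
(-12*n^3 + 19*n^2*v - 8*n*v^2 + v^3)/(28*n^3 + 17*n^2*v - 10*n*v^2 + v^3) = (3*n^2 - 4*n*v + v^2)/(-7*n^2 - 6*n*v + v^2)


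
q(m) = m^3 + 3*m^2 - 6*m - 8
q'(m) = 3*m^2 + 6*m - 6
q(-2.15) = 8.83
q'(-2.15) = -5.03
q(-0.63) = -3.28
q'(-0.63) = -8.59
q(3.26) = 38.97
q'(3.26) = 45.44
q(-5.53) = -52.19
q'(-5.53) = 52.56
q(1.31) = -8.46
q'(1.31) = 7.01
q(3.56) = 53.78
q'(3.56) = 53.38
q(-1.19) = 1.70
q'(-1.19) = -8.89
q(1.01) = -9.97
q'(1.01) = 3.12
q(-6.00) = -80.00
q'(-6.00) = 66.00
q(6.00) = 280.00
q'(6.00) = 138.00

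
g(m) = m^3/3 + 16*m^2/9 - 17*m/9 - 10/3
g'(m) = m^2 + 32*m/9 - 17/9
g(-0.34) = -2.50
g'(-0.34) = -2.98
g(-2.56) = 7.56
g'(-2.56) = -4.44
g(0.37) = -3.77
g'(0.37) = -0.44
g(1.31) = -2.01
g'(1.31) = 4.48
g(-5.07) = 8.50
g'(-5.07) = 5.79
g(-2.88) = 8.89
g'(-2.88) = -3.83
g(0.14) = -3.56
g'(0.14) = -1.37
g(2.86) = 13.60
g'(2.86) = 16.46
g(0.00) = -3.33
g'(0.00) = -1.89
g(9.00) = 366.67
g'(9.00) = 111.11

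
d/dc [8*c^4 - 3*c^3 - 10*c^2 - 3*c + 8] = 32*c^3 - 9*c^2 - 20*c - 3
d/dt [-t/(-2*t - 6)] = 3/(2*(t + 3)^2)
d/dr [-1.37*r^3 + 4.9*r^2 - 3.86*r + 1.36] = -4.11*r^2 + 9.8*r - 3.86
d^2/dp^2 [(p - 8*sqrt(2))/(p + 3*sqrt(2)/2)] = -152*sqrt(2)/(2*p + 3*sqrt(2))^3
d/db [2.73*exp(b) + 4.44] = 2.73*exp(b)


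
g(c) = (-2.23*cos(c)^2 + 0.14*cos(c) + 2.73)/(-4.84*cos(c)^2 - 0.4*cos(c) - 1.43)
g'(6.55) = -0.22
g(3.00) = -0.07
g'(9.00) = 0.44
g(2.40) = -0.38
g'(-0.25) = 0.21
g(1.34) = -1.49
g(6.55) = -0.13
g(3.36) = -0.08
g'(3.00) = 0.13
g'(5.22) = 1.96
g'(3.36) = -0.20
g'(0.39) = -0.35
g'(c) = (-9.68*sin(c)*cos(c) - 0.4*sin(c))*(-2.23*cos(c)^2 + 0.14*cos(c) + 2.73)/(-4.84*cos(c)^2 - 0.4*cos(c) - 1.43)^2 + (4.46*sin(c)*cos(c) - 0.14*sin(c))/(-4.84*cos(c)^2 - 0.4*cos(c) - 1.43) = (1.5696*sin(c)^2 - 32.8042*cos(c) - 2.4614)*sin(c)/(23.4256*cos(c)^4 + 3.872*cos(c)^3 + 14.0024*cos(c)^2 + 1.144*cos(c) + 2.0449)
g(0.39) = -0.16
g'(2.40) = 1.07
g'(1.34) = -2.62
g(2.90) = -0.09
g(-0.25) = -0.12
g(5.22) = -0.82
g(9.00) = -0.15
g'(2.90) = 0.22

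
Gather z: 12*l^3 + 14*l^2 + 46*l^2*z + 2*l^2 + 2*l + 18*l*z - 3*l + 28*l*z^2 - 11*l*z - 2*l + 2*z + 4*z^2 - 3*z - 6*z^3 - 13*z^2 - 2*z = 12*l^3 + 16*l^2 - 3*l - 6*z^3 + z^2*(28*l - 9) + z*(46*l^2 + 7*l - 3)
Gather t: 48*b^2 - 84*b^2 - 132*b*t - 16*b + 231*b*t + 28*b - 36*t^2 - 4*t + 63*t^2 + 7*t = -36*b^2 + 12*b + 27*t^2 + t*(99*b + 3)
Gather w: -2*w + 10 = 10 - 2*w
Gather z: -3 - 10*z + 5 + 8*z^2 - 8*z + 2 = 8*z^2 - 18*z + 4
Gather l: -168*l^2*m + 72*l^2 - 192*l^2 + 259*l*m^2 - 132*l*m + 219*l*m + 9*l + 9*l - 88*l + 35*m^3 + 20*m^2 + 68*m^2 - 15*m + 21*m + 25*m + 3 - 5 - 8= l^2*(-168*m - 120) + l*(259*m^2 + 87*m - 70) + 35*m^3 + 88*m^2 + 31*m - 10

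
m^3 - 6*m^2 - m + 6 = (m - 6)*(m - 1)*(m + 1)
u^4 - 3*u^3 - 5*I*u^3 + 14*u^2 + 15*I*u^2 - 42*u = u*(u - 3)*(u - 7*I)*(u + 2*I)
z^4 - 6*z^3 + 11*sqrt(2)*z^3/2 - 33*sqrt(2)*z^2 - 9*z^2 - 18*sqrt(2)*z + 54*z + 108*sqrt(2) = (z - 6)*(z - 3*sqrt(2)/2)*(z + sqrt(2))*(z + 6*sqrt(2))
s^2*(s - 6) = s^3 - 6*s^2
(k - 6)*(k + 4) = k^2 - 2*k - 24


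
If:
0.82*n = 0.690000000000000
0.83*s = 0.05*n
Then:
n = 0.84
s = 0.05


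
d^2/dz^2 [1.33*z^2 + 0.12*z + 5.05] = 2.66000000000000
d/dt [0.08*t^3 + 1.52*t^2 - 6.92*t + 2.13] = 0.24*t^2 + 3.04*t - 6.92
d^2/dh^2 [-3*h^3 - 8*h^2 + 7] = -18*h - 16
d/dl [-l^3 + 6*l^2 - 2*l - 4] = -3*l^2 + 12*l - 2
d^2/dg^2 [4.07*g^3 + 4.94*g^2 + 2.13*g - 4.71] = 24.42*g + 9.88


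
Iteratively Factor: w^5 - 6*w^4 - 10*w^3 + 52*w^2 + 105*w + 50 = (w - 5)*(w^4 - w^3 - 15*w^2 - 23*w - 10) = (w - 5)*(w + 1)*(w^3 - 2*w^2 - 13*w - 10) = (w - 5)*(w + 1)^2*(w^2 - 3*w - 10) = (w - 5)*(w + 1)^2*(w + 2)*(w - 5)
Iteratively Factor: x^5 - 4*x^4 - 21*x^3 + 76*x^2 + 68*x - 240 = (x - 5)*(x^4 + x^3 - 16*x^2 - 4*x + 48) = (x - 5)*(x + 4)*(x^3 - 3*x^2 - 4*x + 12) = (x - 5)*(x - 3)*(x + 4)*(x^2 - 4) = (x - 5)*(x - 3)*(x - 2)*(x + 4)*(x + 2)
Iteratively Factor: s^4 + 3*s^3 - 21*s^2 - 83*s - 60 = (s - 5)*(s^3 + 8*s^2 + 19*s + 12) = (s - 5)*(s + 3)*(s^2 + 5*s + 4) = (s - 5)*(s + 1)*(s + 3)*(s + 4)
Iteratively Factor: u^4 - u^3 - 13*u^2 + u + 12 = (u - 4)*(u^3 + 3*u^2 - u - 3) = (u - 4)*(u + 1)*(u^2 + 2*u - 3) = (u - 4)*(u - 1)*(u + 1)*(u + 3)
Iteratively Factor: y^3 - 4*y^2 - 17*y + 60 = (y - 5)*(y^2 + y - 12) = (y - 5)*(y - 3)*(y + 4)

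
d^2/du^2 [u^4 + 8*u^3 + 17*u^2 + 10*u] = 12*u^2 + 48*u + 34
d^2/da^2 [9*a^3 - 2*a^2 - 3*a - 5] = 54*a - 4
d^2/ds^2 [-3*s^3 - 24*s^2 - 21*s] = -18*s - 48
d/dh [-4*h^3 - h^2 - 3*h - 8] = -12*h^2 - 2*h - 3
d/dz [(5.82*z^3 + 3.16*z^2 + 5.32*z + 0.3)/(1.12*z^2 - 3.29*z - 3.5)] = (6.5184*z^4 - 38.2956*z^3 - 77.4648*z^2 - 22.792*z - 17.633)/(1.2544*z^4 - 7.3696*z^3 + 2.9841*z^2 + 23.03*z + 12.25)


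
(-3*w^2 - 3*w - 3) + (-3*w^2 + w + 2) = -6*w^2 - 2*w - 1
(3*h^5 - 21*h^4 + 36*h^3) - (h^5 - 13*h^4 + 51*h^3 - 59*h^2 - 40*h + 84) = 2*h^5 - 8*h^4 - 15*h^3 + 59*h^2 + 40*h - 84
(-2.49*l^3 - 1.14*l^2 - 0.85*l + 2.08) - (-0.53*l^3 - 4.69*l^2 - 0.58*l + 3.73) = -1.96*l^3 + 3.55*l^2 - 0.27*l - 1.65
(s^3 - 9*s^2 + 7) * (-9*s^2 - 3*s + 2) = -9*s^5 + 78*s^4 + 29*s^3 - 81*s^2 - 21*s + 14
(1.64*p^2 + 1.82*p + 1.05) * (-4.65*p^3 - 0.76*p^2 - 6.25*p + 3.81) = -7.626*p^5 - 9.7094*p^4 - 16.5157*p^3 - 5.9246*p^2 + 0.371700000000001*p + 4.0005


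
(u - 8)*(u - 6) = u^2 - 14*u + 48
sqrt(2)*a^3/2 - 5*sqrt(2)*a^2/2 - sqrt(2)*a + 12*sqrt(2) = (a - 4)*(a - 3)*(sqrt(2)*a/2 + sqrt(2))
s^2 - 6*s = s*(s - 6)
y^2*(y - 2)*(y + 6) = y^4 + 4*y^3 - 12*y^2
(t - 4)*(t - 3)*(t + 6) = t^3 - t^2 - 30*t + 72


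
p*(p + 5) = p^2 + 5*p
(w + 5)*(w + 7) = w^2 + 12*w + 35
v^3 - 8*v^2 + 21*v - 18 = (v - 3)^2*(v - 2)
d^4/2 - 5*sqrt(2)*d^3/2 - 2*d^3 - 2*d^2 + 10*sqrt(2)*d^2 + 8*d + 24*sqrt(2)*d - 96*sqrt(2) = (d/2 + sqrt(2))*(d - 4)*(d - 4*sqrt(2))*(d - 3*sqrt(2))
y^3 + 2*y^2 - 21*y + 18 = (y - 3)*(y - 1)*(y + 6)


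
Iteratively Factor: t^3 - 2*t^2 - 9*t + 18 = (t - 3)*(t^2 + t - 6) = (t - 3)*(t + 3)*(t - 2)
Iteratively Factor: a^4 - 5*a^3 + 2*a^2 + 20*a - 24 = (a - 2)*(a^3 - 3*a^2 - 4*a + 12) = (a - 2)*(a + 2)*(a^2 - 5*a + 6) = (a - 3)*(a - 2)*(a + 2)*(a - 2)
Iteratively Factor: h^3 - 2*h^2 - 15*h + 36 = (h + 4)*(h^2 - 6*h + 9) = (h - 3)*(h + 4)*(h - 3)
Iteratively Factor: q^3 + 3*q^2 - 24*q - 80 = (q + 4)*(q^2 - q - 20) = (q + 4)^2*(q - 5)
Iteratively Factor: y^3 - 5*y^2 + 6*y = (y)*(y^2 - 5*y + 6) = y*(y - 3)*(y - 2)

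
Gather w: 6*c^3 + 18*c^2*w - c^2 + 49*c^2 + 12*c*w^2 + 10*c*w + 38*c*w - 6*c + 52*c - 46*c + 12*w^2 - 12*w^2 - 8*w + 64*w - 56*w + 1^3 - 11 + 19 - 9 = 6*c^3 + 48*c^2 + 12*c*w^2 + w*(18*c^2 + 48*c)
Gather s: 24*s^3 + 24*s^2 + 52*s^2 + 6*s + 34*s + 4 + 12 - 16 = 24*s^3 + 76*s^2 + 40*s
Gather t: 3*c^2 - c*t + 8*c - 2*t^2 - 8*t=3*c^2 + 8*c - 2*t^2 + t*(-c - 8)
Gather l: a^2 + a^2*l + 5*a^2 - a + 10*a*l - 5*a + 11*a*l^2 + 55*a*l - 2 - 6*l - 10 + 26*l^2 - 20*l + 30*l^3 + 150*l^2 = 6*a^2 - 6*a + 30*l^3 + l^2*(11*a + 176) + l*(a^2 + 65*a - 26) - 12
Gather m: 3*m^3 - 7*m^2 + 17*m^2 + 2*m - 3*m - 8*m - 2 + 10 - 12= 3*m^3 + 10*m^2 - 9*m - 4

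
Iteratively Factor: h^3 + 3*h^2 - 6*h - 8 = (h - 2)*(h^2 + 5*h + 4) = (h - 2)*(h + 1)*(h + 4)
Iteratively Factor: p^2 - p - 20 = (p + 4)*(p - 5)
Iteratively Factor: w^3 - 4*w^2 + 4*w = (w - 2)*(w^2 - 2*w) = (w - 2)^2*(w)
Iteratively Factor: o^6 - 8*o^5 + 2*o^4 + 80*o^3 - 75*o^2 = (o)*(o^5 - 8*o^4 + 2*o^3 + 80*o^2 - 75*o) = o*(o - 5)*(o^4 - 3*o^3 - 13*o^2 + 15*o) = o^2*(o - 5)*(o^3 - 3*o^2 - 13*o + 15) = o^2*(o - 5)*(o - 1)*(o^2 - 2*o - 15) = o^2*(o - 5)^2*(o - 1)*(o + 3)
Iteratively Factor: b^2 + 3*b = (b + 3)*(b)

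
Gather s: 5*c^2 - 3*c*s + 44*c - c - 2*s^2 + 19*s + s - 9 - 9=5*c^2 + 43*c - 2*s^2 + s*(20 - 3*c) - 18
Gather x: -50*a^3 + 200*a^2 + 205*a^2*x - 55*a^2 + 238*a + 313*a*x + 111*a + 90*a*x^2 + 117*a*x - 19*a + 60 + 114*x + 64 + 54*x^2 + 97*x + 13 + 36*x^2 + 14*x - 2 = -50*a^3 + 145*a^2 + 330*a + x^2*(90*a + 90) + x*(205*a^2 + 430*a + 225) + 135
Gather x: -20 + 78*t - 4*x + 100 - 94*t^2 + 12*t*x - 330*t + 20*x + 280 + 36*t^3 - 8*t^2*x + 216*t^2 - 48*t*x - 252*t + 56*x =36*t^3 + 122*t^2 - 504*t + x*(-8*t^2 - 36*t + 72) + 360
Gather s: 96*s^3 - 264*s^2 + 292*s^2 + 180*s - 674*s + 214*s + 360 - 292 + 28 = 96*s^3 + 28*s^2 - 280*s + 96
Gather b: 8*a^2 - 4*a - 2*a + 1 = 8*a^2 - 6*a + 1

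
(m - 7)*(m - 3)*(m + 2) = m^3 - 8*m^2 + m + 42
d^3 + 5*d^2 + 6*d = d*(d + 2)*(d + 3)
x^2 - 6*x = x*(x - 6)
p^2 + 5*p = p*(p + 5)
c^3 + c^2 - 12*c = c*(c - 3)*(c + 4)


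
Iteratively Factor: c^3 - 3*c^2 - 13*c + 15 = (c + 3)*(c^2 - 6*c + 5) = (c - 1)*(c + 3)*(c - 5)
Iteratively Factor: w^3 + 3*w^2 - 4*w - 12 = (w - 2)*(w^2 + 5*w + 6) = (w - 2)*(w + 3)*(w + 2)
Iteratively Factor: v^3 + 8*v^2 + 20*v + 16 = (v + 2)*(v^2 + 6*v + 8) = (v + 2)^2*(v + 4)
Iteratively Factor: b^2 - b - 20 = (b + 4)*(b - 5)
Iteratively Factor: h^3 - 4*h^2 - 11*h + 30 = (h + 3)*(h^2 - 7*h + 10) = (h - 2)*(h + 3)*(h - 5)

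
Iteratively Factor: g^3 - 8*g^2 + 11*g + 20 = (g - 4)*(g^2 - 4*g - 5) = (g - 4)*(g + 1)*(g - 5)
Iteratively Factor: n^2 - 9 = (n - 3)*(n + 3)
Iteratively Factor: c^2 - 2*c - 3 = (c + 1)*(c - 3)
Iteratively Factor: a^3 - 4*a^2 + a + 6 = (a - 2)*(a^2 - 2*a - 3) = (a - 3)*(a - 2)*(a + 1)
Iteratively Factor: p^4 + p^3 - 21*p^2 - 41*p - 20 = (p - 5)*(p^3 + 6*p^2 + 9*p + 4) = (p - 5)*(p + 1)*(p^2 + 5*p + 4) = (p - 5)*(p + 1)*(p + 4)*(p + 1)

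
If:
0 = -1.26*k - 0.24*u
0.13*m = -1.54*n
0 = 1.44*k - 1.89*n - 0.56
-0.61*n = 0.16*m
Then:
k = 0.39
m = 0.00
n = 0.00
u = -2.04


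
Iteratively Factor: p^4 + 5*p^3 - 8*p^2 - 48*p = (p)*(p^3 + 5*p^2 - 8*p - 48) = p*(p - 3)*(p^2 + 8*p + 16) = p*(p - 3)*(p + 4)*(p + 4)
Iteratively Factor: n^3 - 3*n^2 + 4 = (n + 1)*(n^2 - 4*n + 4) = (n - 2)*(n + 1)*(n - 2)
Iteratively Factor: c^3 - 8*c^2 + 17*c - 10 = (c - 5)*(c^2 - 3*c + 2) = (c - 5)*(c - 1)*(c - 2)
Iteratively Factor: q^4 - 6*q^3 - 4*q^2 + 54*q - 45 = (q - 1)*(q^3 - 5*q^2 - 9*q + 45) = (q - 5)*(q - 1)*(q^2 - 9) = (q - 5)*(q - 1)*(q + 3)*(q - 3)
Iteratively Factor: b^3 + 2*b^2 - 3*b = (b - 1)*(b^2 + 3*b) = b*(b - 1)*(b + 3)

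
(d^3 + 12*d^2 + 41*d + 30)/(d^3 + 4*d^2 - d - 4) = (d^2 + 11*d + 30)/(d^2 + 3*d - 4)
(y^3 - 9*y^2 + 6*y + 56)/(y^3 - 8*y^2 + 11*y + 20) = (y^2 - 5*y - 14)/(y^2 - 4*y - 5)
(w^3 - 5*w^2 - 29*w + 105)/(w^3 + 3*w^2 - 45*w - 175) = (w - 3)/(w + 5)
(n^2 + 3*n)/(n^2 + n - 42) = n*(n + 3)/(n^2 + n - 42)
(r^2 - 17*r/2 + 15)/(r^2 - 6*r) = (r - 5/2)/r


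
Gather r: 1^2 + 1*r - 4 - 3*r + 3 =-2*r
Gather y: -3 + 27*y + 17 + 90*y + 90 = 117*y + 104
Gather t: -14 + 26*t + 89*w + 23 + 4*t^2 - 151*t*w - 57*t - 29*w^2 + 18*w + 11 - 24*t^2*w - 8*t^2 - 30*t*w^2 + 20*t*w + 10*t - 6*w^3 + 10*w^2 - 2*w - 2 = t^2*(-24*w - 4) + t*(-30*w^2 - 131*w - 21) - 6*w^3 - 19*w^2 + 105*w + 18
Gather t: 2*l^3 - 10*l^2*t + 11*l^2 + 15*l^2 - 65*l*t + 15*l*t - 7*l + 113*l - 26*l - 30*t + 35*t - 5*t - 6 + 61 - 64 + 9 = 2*l^3 + 26*l^2 + 80*l + t*(-10*l^2 - 50*l)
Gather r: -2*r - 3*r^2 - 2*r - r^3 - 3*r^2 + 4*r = -r^3 - 6*r^2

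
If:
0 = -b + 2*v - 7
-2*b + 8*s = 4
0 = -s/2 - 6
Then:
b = -50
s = -12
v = -43/2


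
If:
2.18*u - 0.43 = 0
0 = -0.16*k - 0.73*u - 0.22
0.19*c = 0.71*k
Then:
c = -8.50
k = -2.27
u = 0.20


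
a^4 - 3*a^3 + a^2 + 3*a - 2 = (a - 2)*(a - 1)^2*(a + 1)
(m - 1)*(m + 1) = m^2 - 1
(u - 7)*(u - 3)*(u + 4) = u^3 - 6*u^2 - 19*u + 84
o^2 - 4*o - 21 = (o - 7)*(o + 3)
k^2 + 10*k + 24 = (k + 4)*(k + 6)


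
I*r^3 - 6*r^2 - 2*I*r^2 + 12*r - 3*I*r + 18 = (r - 3)*(r + 6*I)*(I*r + I)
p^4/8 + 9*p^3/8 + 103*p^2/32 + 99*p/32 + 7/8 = (p/4 + 1)*(p/2 + 1/4)*(p + 1)*(p + 7/2)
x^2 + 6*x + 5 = (x + 1)*(x + 5)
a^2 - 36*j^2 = (a - 6*j)*(a + 6*j)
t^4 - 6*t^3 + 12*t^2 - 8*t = t*(t - 2)^3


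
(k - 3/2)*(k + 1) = k^2 - k/2 - 3/2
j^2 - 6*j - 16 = (j - 8)*(j + 2)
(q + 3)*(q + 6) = q^2 + 9*q + 18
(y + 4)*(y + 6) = y^2 + 10*y + 24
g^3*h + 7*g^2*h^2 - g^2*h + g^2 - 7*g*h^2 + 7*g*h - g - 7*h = (g - 1)*(g + 7*h)*(g*h + 1)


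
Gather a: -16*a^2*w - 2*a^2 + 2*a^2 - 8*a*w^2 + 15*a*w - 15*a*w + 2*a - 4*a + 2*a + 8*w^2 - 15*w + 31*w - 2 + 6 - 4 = -16*a^2*w - 8*a*w^2 + 8*w^2 + 16*w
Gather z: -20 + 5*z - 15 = 5*z - 35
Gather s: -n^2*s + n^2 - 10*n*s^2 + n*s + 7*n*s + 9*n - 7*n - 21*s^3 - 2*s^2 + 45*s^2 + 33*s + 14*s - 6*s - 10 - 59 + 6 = n^2 + 2*n - 21*s^3 + s^2*(43 - 10*n) + s*(-n^2 + 8*n + 41) - 63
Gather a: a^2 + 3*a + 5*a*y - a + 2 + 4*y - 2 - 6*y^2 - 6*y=a^2 + a*(5*y + 2) - 6*y^2 - 2*y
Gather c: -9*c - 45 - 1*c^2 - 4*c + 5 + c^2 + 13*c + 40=0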